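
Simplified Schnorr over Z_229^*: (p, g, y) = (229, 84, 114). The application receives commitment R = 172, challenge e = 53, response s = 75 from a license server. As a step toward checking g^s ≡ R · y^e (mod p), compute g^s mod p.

30

84^2 = 7056 ≡ 186
84^4 ≡ 186^2 = 34596 ≡ 17
84^8 ≡ 17^2 = 289 ≡ 60
84^16 ≡ 60^2 = 3600 ≡ 165
84^32 ≡ 165^2 = 27225 ≡ 203
84^64 ≡ 203^2 = 41209 ≡ 218
75 = 64 + 8 + 2 + 1, so 84^75 ≡ 218·60·186·84 ≡ 30 (mod 229)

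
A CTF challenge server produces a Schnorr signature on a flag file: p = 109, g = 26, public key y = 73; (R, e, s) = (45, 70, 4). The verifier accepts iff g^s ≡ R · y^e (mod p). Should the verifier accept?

g^s mod p:
26^2 = 676 ≡ 22
26^4 ≡ 22^2 = 484 ≡ 48
R · y^e mod p:
73^2 = 5329 ≡ 97
73^4 ≡ 97^2 = 9409 ≡ 35
73^8 ≡ 35^2 = 1225 ≡ 26
73^16 ≡ 26^2 = 676 ≡ 22
73^32 ≡ 22^2 = 484 ≡ 48
73^64 ≡ 48^2 = 2304 ≡ 15
70 = 64 + 4 + 2, so 73^70 ≡ 15·35·97 ≡ 22 (mod 109)
45·22 = 990 ≡ 9 (mod 109)
48 ≠ 9; the check fails.

reject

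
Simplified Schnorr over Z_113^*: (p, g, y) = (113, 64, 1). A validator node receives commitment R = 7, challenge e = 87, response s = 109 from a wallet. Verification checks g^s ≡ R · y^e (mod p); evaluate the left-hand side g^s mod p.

7

Squares mod 113: 64^1≡64, 64^2≡28, 64^4≡106, 64^8≡49, 64^16≡28, 64^32≡106, 64^64≡49
109 = 64 + 32 + 8 + 4 + 1, so 64^109 ≡ 49·106·49·106·64 ≡ 7 (mod 113)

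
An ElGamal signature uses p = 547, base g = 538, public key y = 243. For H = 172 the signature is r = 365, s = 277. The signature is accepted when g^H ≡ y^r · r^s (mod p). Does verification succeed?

Left side g^H mod p:
538^2 = 289444 ≡ 81
538^4 ≡ 81^2 = 6561 ≡ 544
538^8 ≡ 544^2 = 295936 ≡ 9
538^16 ≡ 9^2 = 81
538^32 ≡ 81^2 = 6561 ≡ 544
538^64 ≡ 544^2 = 295936 ≡ 9
538^128 ≡ 9^2 = 81
172 = 128 + 32 + 8 + 4, so 538^172 ≡ 81·544·9·544 ≡ 544 (mod 547)
Right side y^r · r^s mod p:
243^2 = 59049 ≡ 520
243^4 ≡ 520^2 = 270400 ≡ 182
243^8 ≡ 182^2 = 33124 ≡ 304
243^16 ≡ 304^2 = 92416 ≡ 520
243^32 ≡ 520^2 = 270400 ≡ 182
243^64 ≡ 182^2 = 33124 ≡ 304
243^128 ≡ 304^2 = 92416 ≡ 520
243^256 ≡ 520^2 = 270400 ≡ 182
365 = 256 + 64 + 32 + 8 + 4 + 1, so 243^365 ≡ 182·304·182·304·182·243 ≡ 243 (mod 547)
365^2 = 133225 ≡ 304
365^4 ≡ 304^2 = 92416 ≡ 520
365^8 ≡ 520^2 = 270400 ≡ 182
365^16 ≡ 182^2 = 33124 ≡ 304
365^32 ≡ 304^2 = 92416 ≡ 520
365^64 ≡ 520^2 = 270400 ≡ 182
365^128 ≡ 182^2 = 33124 ≡ 304
365^256 ≡ 304^2 = 92416 ≡ 520
277 = 256 + 16 + 4 + 1, so 365^277 ≡ 520·304·520·365 ≡ 27 (mod 547)
243·27 = 6561 ≡ 544 (mod 547)
544 ≡ 544 (mod 547), so the signature is genuine.

passes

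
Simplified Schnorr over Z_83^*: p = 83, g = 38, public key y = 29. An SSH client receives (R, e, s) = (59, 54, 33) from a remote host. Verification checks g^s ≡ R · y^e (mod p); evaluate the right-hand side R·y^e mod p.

44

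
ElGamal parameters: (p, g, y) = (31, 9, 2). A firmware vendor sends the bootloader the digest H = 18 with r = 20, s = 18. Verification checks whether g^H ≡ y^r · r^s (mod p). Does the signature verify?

Left side g^H mod p:
Squares mod 31: 9^1≡9, 9^2≡19, 9^4≡20, 9^8≡28, 9^16≡9
18 = 16 + 2, so 9^18 ≡ 9·19 ≡ 16 (mod 31)
Right side y^r · r^s mod p:
Squares mod 31: 2^1≡2, 2^2≡4, 2^4≡16, 2^8≡8, 2^16≡2
20 = 16 + 4, so 2^20 ≡ 2·16 ≡ 1 (mod 31)
Squares mod 31: 20^1≡20, 20^2≡28, 20^4≡9, 20^8≡19, 20^16≡20
18 = 16 + 2, so 20^18 ≡ 20·28 ≡ 2 (mod 31)
1·2 = 2 ≡ 2 (mod 31)
16 ≠ 2, so verification fails.

does not verify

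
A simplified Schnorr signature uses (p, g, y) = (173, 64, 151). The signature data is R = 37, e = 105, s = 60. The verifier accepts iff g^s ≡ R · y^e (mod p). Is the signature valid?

valid

g^s mod p:
64^2 = 4096 ≡ 117
64^4 ≡ 117^2 = 13689 ≡ 22
64^8 ≡ 22^2 = 484 ≡ 138
64^16 ≡ 138^2 = 19044 ≡ 14
64^32 ≡ 14^2 = 196 ≡ 23
60 = 32 + 16 + 8 + 4, so 64^60 ≡ 23·14·138·22 ≡ 142 (mod 173)
R · y^e mod p:
151^2 = 22801 ≡ 138
151^4 ≡ 138^2 = 19044 ≡ 14
151^8 ≡ 14^2 = 196 ≡ 23
151^16 ≡ 23^2 = 529 ≡ 10
151^32 ≡ 10^2 = 100
151^64 ≡ 100^2 = 10000 ≡ 139
105 = 64 + 32 + 8 + 1, so 151^105 ≡ 139·100·23·151 ≡ 88 (mod 173)
37·88 = 3256 ≡ 142 (mod 173)
142 ≡ 142 (mod 173); signature holds.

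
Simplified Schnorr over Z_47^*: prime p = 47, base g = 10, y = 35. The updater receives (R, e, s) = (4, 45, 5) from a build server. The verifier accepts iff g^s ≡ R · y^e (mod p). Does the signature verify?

verifies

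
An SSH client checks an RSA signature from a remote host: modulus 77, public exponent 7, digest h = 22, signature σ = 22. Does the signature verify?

σ^2 ≡ 22^2 = 484 ≡ 22
σ^4 ≡ 22^2 = 484 ≡ 22
7 = 4 + 2 + 1, so σ^7 ≡ 22·22·22 ≡ 22 (mod 77)
22 = h, so the signature checks out.

verifies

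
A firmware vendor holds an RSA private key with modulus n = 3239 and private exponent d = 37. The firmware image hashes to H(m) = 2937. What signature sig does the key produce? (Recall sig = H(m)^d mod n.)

(H(m))^2 ≡ 2937^2 = 8625969 ≡ 512
(H(m))^4 ≡ 512^2 = 262144 ≡ 3024
(H(m))^8 ≡ 3024^2 = 9144576 ≡ 879
(H(m))^16 ≡ 879^2 = 772641 ≡ 1759
(H(m))^32 ≡ 1759^2 = 3094081 ≡ 836
37 = 32 + 4 + 1, so (H(m))^37 ≡ 836·3024·2937 ≡ 2318 (mod 3239)

2318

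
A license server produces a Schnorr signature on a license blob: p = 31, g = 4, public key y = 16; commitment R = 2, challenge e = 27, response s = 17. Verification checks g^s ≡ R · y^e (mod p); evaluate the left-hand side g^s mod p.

4^2 = 16
4^4 ≡ 16^2 = 256 ≡ 8
4^8 ≡ 8^2 = 64 ≡ 2
4^16 ≡ 2^2 = 4
17 = 16 + 1, so 4^17 ≡ 4·4 ≡ 16 (mod 31)

16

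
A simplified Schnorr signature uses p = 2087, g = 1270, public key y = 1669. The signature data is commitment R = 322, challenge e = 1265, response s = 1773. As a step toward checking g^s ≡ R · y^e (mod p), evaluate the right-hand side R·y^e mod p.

Squares mod 2087: 1669^1≡1669, 1669^2≡1503, 1669^4≡875, 1669^8≡1783, 1669^16≡588, 1669^32≡1389, 1669^64≡933, 1669^128≡210, 1669^256≡273, 1669^512≡1484, 1669^1024≡471
1265 = 1024 + 128 + 64 + 32 + 16 + 1, so 1669^1265 ≡ 471·210·933·1389·588·1669 ≡ 1762 (mod 2087)
R · y^e ≡ 322·1762 = 567364 ≡ 1787 (mod 2087)

1787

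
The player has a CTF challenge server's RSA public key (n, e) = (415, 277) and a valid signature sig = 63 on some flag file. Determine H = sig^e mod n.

sig^2 ≡ 63^2 = 3969 ≡ 234
sig^4 ≡ 234^2 = 54756 ≡ 391
sig^8 ≡ 391^2 = 152881 ≡ 161
sig^16 ≡ 161^2 = 25921 ≡ 191
sig^32 ≡ 191^2 = 36481 ≡ 376
sig^64 ≡ 376^2 = 141376 ≡ 276
sig^128 ≡ 276^2 = 76176 ≡ 231
sig^256 ≡ 231^2 = 53361 ≡ 241
277 = 256 + 16 + 4 + 1, so sig^277 ≡ 241·191·391·63 ≡ 363 (mod 415)

363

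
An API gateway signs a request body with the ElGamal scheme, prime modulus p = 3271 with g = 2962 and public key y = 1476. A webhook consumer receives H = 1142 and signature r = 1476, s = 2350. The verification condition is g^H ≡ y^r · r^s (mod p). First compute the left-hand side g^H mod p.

Squares mod 3271: 2962^1≡2962, 2962^2≡622, 2962^4≡906, 2962^8≡3086, 2962^16≡1515, 2962^32≡2254, 2962^64≡653, 2962^128≡1179, 2962^256≡3137, 2962^512≡1601, 2962^1024≡2008
1142 = 1024 + 64 + 32 + 16 + 4 + 2, so 2962^1142 ≡ 2008·653·2254·1515·906·622 ≡ 1388 (mod 3271)

1388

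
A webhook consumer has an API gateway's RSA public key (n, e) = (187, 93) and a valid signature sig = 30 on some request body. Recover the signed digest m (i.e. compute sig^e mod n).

149

Squares mod 187: sig^1≡30, sig^2≡152, sig^4≡103, sig^8≡137, sig^16≡69, sig^32≡86, sig^64≡103
93 = 64 + 16 + 8 + 4 + 1, so sig^93 ≡ 103·69·137·103·30 ≡ 149 (mod 187)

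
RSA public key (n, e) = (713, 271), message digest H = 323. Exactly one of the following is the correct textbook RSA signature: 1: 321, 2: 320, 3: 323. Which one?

Candidate 1: Squares mod 713: 321^1≡321, 321^2≡369, 321^4≡691, 321^8≡484, 321^16≡392, 321^32≡369, 321^64≡691, 321^128≡484, 321^256≡392; 271 = 256 + 8 + 4 + 2 + 1, so 321^271 ≡ 392·484·691·369·321 ≡ 321 (mod 713)
Candidate 2: Squares mod 713: 320^1≡320, 320^2≡441, 320^4≡545, 320^8≡417, 320^16≡630, 320^32≡472, 320^64≡328, 320^128≡634, 320^256≡537; 271 = 256 + 8 + 4 + 2 + 1, so 320^271 ≡ 537·417·545·441·320 ≡ 10 (mod 713)
Candidate 3: Squares mod 713: 323^1≡323, 323^2≡231, 323^4≡599, 323^8≡162, 323^16≡576, 323^32≡231, 323^64≡599, 323^128≡162, 323^256≡576; 271 = 256 + 8 + 4 + 2 + 1, so 323^271 ≡ 576·162·599·231·323 ≡ 323 (mod 713)
  → matches H = 323

3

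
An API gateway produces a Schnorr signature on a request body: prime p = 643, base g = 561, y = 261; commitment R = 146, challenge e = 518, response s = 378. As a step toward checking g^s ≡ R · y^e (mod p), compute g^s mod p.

241

Squares mod 643: 561^1≡561, 561^2≡294, 561^4≡274, 561^8≡488, 561^16≡234, 561^32≡101, 561^64≡556, 561^128≡496, 561^256≡390
378 = 256 + 64 + 32 + 16 + 8 + 2, so 561^378 ≡ 390·556·101·234·488·294 ≡ 241 (mod 643)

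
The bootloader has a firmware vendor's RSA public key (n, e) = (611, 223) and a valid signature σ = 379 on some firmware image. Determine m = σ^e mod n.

596

Squares mod 611: σ^1≡379, σ^2≡56, σ^4≡81, σ^8≡451, σ^16≡549, σ^32≡178, σ^64≡523, σ^128≡412
223 = 128 + 64 + 16 + 8 + 4 + 2 + 1, so σ^223 ≡ 412·523·549·451·81·56·379 ≡ 596 (mod 611)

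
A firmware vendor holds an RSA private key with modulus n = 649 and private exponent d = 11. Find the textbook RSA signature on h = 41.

19

h^11 mod 649 = 19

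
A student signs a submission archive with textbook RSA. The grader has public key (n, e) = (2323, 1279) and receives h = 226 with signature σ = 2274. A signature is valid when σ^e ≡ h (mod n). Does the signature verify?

verifies

Squares mod 2323: σ^1≡2274, σ^2≡78, σ^4≡1438, σ^8≡374, σ^16≡496, σ^32≡2101, σ^64≡501, σ^128≡117, σ^256≡2074, σ^512≡1603, σ^1024≡371
1279 = 1024 + 128 + 64 + 32 + 16 + 8 + 4 + 2 + 1, so σ^1279 ≡ 371·117·501·2101·496·374·1438·78·2274 ≡ 226 (mod 2323)
226 = h, so the signature checks out.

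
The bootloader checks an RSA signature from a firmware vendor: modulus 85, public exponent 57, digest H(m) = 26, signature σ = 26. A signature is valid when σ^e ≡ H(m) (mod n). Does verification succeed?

passes

σ^2 ≡ 26^2 = 676 ≡ 81
σ^4 ≡ 81^2 = 6561 ≡ 16
σ^8 ≡ 16^2 = 256 ≡ 1
σ^16 ≡ 1^2 = 1
σ^32 ≡ 1^2 = 1
57 = 32 + 16 + 8 + 1, so σ^57 ≡ 1·1·1·26 ≡ 26 (mod 85)
Since 26 equals the digest 26, verification succeeds.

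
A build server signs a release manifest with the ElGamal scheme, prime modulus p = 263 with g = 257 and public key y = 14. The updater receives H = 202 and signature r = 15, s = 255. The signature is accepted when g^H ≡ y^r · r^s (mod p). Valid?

yes

Left side g^H mod p:
257^2 = 66049 ≡ 36
257^4 ≡ 36^2 = 1296 ≡ 244
257^8 ≡ 244^2 = 59536 ≡ 98
257^16 ≡ 98^2 = 9604 ≡ 136
257^32 ≡ 136^2 = 18496 ≡ 86
257^64 ≡ 86^2 = 7396 ≡ 32
257^128 ≡ 32^2 = 1024 ≡ 235
202 = 128 + 64 + 8 + 2, so 257^202 ≡ 235·32·98·36 ≡ 172 (mod 263)
Right side y^r · r^s mod p:
14^2 = 196
14^4 ≡ 196^2 = 38416 ≡ 18
14^8 ≡ 18^2 = 324 ≡ 61
15 = 8 + 4 + 2 + 1, so 14^15 ≡ 61·18·196·14 ≡ 247 (mod 263)
15^2 = 225
15^4 ≡ 225^2 = 50625 ≡ 129
15^8 ≡ 129^2 = 16641 ≡ 72
15^16 ≡ 72^2 = 5184 ≡ 187
15^32 ≡ 187^2 = 34969 ≡ 253
15^64 ≡ 253^2 = 64009 ≡ 100
15^128 ≡ 100^2 = 10000 ≡ 6
255 = 128 + 64 + 32 + 16 + 8 + 4 + 2 + 1, so 15^255 ≡ 6·100·253·187·72·129·225·15 ≡ 55 (mod 263)
247·55 = 13585 ≡ 172 (mod 263)
172 ≡ 172 (mod 263), so the signature is genuine.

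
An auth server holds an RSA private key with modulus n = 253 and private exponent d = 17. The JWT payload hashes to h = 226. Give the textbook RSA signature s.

h^2 ≡ 226^2 = 51076 ≡ 223
h^4 ≡ 223^2 = 49729 ≡ 141
h^8 ≡ 141^2 = 19881 ≡ 147
h^16 ≡ 147^2 = 21609 ≡ 104
17 = 16 + 1, so h^17 ≡ 104·226 ≡ 228 (mod 253)

228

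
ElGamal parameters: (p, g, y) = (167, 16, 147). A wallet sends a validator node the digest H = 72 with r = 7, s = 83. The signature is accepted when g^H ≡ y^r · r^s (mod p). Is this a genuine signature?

Left side g^H mod p:
16^2 = 256 ≡ 89
16^4 ≡ 89^2 = 7921 ≡ 72
16^8 ≡ 72^2 = 5184 ≡ 7
16^16 ≡ 7^2 = 49
16^32 ≡ 49^2 = 2401 ≡ 63
16^64 ≡ 63^2 = 3969 ≡ 128
72 = 64 + 8, so 16^72 ≡ 128·7 ≡ 61 (mod 167)
Right side y^r · r^s mod p:
147^2 = 21609 ≡ 66
147^4 ≡ 66^2 = 4356 ≡ 14
7 = 4 + 2 + 1, so 147^7 ≡ 14·66·147 ≡ 57 (mod 167)
7^2 = 49
7^4 ≡ 49^2 = 2401 ≡ 63
7^8 ≡ 63^2 = 3969 ≡ 128
7^16 ≡ 128^2 = 16384 ≡ 18
7^32 ≡ 18^2 = 324 ≡ 157
7^64 ≡ 157^2 = 24649 ≡ 100
83 = 64 + 16 + 2 + 1, so 7^83 ≡ 100·18·49·7 ≡ 1 (mod 167)
57·1 = 57 ≡ 57 (mod 167)
61 ≠ 57, so verification fails.

forged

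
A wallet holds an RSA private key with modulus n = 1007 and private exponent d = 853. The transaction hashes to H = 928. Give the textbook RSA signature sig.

74

Squares mod 1007: H^1≡928, H^2≡199, H^4≡328, H^8≡842, H^16≡36, H^32≡289, H^64≡947, H^128≡579, H^256≡917, H^512≡44
853 = 512 + 256 + 64 + 16 + 4 + 1, so H^853 ≡ 44·917·947·36·328·928 ≡ 74 (mod 1007)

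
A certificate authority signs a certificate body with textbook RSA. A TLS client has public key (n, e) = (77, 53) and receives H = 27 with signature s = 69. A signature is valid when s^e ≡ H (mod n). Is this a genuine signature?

genuine

s^53 mod 77 = 27
27 = H, so the signature checks out.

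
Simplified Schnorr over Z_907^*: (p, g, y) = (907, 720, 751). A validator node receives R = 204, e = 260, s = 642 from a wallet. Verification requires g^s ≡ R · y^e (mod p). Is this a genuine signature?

g^s mod p:
Squares mod 907: 720^1≡720, 720^2≡503, 720^4≡863, 720^8≡122, 720^16≡372, 720^32≡520, 720^64≡114, 720^128≡298, 720^256≡825, 720^512≡375
642 = 512 + 128 + 2, so 720^642 ≡ 375·298·503 ≡ 739 (mod 907)
R · y^e mod p:
Squares mod 907: 751^1≡751, 751^2≡754, 751^4≡734, 751^8≡905, 751^16≡4, 751^32≡16, 751^64≡256, 751^128≡232, 751^256≡311
260 = 256 + 4, so 751^260 ≡ 311·734 ≡ 617 (mod 907)
204·617 = 125868 ≡ 702 (mod 907)
739 ≠ 702; the check fails.

forged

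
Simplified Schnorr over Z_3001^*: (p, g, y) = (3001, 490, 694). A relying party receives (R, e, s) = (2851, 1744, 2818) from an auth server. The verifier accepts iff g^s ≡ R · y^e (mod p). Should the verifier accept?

reject

g^s mod p:
Squares mod 3001: 490^1≡490, 490^2≡20, 490^4≡400, 490^8≡947, 490^16≡2511, 490^32≡20, 490^64≡400, 490^128≡947, 490^256≡2511, 490^512≡20, 490^1024≡400, 490^2048≡947
2818 = 2048 + 512 + 256 + 2, so 490^2818 ≡ 947·20·2511·20 ≡ 2851 (mod 3001)
R · y^e mod p:
Squares mod 3001: 694^1≡694, 694^2≡1476, 694^4≡2851, 694^8≡1493, 694^16≡2307, 694^32≡1476, 694^64≡2851, 694^128≡1493, 694^256≡2307, 694^512≡1476, 694^1024≡2851
1744 = 1024 + 512 + 128 + 64 + 16, so 694^1744 ≡ 2851·1476·1493·2851·2307 ≡ 2851 (mod 3001)
2851·2851 = 8128201 ≡ 1493 (mod 3001)
2851 ≠ 1493; the check fails.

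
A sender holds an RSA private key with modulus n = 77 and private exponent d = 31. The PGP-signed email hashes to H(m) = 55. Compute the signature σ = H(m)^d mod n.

(H(m))^2 ≡ 55^2 = 3025 ≡ 22
(H(m))^4 ≡ 22^2 = 484 ≡ 22
(H(m))^8 ≡ 22^2 = 484 ≡ 22
(H(m))^16 ≡ 22^2 = 484 ≡ 22
31 = 16 + 8 + 4 + 2 + 1, so (H(m))^31 ≡ 22·22·22·22·55 ≡ 55 (mod 77)

55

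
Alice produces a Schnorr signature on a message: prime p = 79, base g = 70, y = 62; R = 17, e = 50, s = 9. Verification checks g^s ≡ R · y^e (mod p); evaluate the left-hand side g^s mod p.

70^9 mod 79 = 14

14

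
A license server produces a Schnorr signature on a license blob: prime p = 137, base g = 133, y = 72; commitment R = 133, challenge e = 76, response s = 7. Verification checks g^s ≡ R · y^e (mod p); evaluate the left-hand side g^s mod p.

56

Squares mod 137: 133^1≡133, 133^2≡16, 133^4≡119
7 = 4 + 2 + 1, so 133^7 ≡ 119·16·133 ≡ 56 (mod 137)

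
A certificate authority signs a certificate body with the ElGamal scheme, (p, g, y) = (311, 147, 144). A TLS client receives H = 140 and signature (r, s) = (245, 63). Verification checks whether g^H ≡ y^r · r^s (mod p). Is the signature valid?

invalid

Left side g^H mod p:
147^140 mod 311 = 169
Right side y^r · r^s mod p:
144^245 mod 311 = 20
245^63 mod 311 = 112
20·112 = 2240 ≡ 63 (mod 311)
169 ≠ 63, so verification fails.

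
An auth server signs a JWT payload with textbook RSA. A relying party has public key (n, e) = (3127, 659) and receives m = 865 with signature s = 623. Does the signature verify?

s^2 ≡ 623^2 = 388129 ≡ 381
s^4 ≡ 381^2 = 145161 ≡ 1319
s^8 ≡ 1319^2 = 1739761 ≡ 1149
s^16 ≡ 1149^2 = 1320201 ≡ 607
s^32 ≡ 607^2 = 368449 ≡ 2590
s^64 ≡ 2590^2 = 6708100 ≡ 685
s^128 ≡ 685^2 = 469225 ≡ 175
s^256 ≡ 175^2 = 30625 ≡ 2482
s^512 ≡ 2482^2 = 6160324 ≡ 134
659 = 512 + 128 + 16 + 2 + 1, so s^659 ≡ 134·175·607·381·623 ≡ 2341 (mod 3127)
2341 ≠ 865, so verification fails.

does not verify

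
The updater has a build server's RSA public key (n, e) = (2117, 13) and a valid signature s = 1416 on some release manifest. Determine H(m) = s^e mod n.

Squares mod 2117: s^1≡1416, s^2≡257, s^4≡422, s^8≡256
13 = 8 + 4 + 1, so s^13 ≡ 256·422·1416 ≡ 1009 (mod 2117)

1009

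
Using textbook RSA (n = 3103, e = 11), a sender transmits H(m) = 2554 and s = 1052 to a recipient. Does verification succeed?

fails

Squares mod 3103: s^1≡1052, s^2≡2036, s^4≡2791, s^8≡1151
11 = 8 + 2 + 1, so s^11 ≡ 1151·2036·1052 ≡ 1511 (mod 3103)
The recovered value 1511 does not match the digest 2554.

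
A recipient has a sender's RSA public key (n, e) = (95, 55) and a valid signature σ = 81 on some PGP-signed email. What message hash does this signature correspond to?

81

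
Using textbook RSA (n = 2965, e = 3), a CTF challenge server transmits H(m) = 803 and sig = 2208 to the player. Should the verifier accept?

sig^2 ≡ 2208^2 = 4875264 ≡ 804
3 = 2 + 1, so sig^3 ≡ 804·2208 ≡ 2162 (mod 2965)
2162 ≠ 803, so verification fails.

reject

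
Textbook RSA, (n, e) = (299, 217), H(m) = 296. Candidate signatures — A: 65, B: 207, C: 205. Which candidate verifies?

C

Candidate A: Squares mod 299: 65^1≡65, 65^2≡39, 65^4≡26, 65^8≡78, 65^16≡104, 65^32≡52, 65^64≡13, 65^128≡169; 217 = 128 + 64 + 16 + 8 + 1, so 65^217 ≡ 169·13·104·78·65 ≡ 221 (mod 299)
Candidate B: Squares mod 299: 207^1≡207, 207^2≡92, 207^4≡92, 207^8≡92, 207^16≡92, 207^32≡92, 207^64≡92, 207^128≡92; 217 = 128 + 64 + 16 + 8 + 1, so 207^217 ≡ 92·92·92·92·207 ≡ 207 (mod 299)
Candidate C: Squares mod 299: 205^1≡205, 205^2≡165, 205^4≡16, 205^8≡256, 205^16≡55, 205^32≡35, 205^64≡29, 205^128≡243; 217 = 128 + 64 + 16 + 8 + 1, so 205^217 ≡ 243·29·55·256·205 ≡ 296 (mod 299)
  → matches H(m) = 296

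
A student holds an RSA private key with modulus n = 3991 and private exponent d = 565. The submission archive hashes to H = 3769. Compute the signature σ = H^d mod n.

H^2 ≡ 3769^2 = 14205361 ≡ 1392
H^4 ≡ 1392^2 = 1937664 ≡ 2029
H^8 ≡ 2029^2 = 4116841 ≡ 2120
H^16 ≡ 2120^2 = 4494400 ≡ 534
H^32 ≡ 534^2 = 285156 ≡ 1795
H^64 ≡ 1795^2 = 3222025 ≡ 1288
H^128 ≡ 1288^2 = 1658944 ≡ 2679
H^256 ≡ 2679^2 = 7177041 ≡ 1223
H^512 ≡ 1223^2 = 1495729 ≡ 3095
565 = 512 + 32 + 16 + 4 + 1, so H^565 ≡ 3095·1795·534·2029·3769 ≡ 3366 (mod 3991)

3366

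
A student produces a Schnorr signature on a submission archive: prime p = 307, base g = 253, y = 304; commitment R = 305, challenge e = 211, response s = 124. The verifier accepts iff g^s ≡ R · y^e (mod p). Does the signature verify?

g^s mod p:
Squares mod 307: 253^1≡253, 253^2≡153, 253^4≡77, 253^8≡96, 253^16≡6, 253^32≡36, 253^64≡68
124 = 64 + 32 + 16 + 8 + 4, so 253^124 ≡ 68·36·6·96·77 ≡ 76 (mod 307)
R · y^e mod p:
Squares mod 307: 304^1≡304, 304^2≡9, 304^4≡81, 304^8≡114, 304^16≡102, 304^32≡273, 304^64≡235, 304^128≡272
211 = 128 + 64 + 16 + 2 + 1, so 304^211 ≡ 272·235·102·9·304 ≡ 269 (mod 307)
305·269 = 82045 ≡ 76 (mod 307)
76 ≡ 76 (mod 307); signature holds.

verifies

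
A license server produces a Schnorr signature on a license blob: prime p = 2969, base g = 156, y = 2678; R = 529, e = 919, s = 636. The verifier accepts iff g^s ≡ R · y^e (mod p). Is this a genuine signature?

genuine

g^s mod p:
156^636 mod 2969 = 2946
R · y^e mod p:
2678^919 mod 2969 = 1549
529·1549 = 819421 ≡ 2946 (mod 2969)
2946 ≡ 2946 (mod 2969); signature holds.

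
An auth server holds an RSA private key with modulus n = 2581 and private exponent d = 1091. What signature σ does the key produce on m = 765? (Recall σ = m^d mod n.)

Squares mod 2581: m^1≡765, m^2≡1919, m^4≡2055, m^8≡509, m^16≡981, m^32≡2229, m^64≡16, m^128≡256, m^256≡1011, m^512≡45, m^1024≡2025
1091 = 1024 + 64 + 2 + 1, so m^1091 ≡ 2025·16·1919·765 ≡ 1255 (mod 2581)

1255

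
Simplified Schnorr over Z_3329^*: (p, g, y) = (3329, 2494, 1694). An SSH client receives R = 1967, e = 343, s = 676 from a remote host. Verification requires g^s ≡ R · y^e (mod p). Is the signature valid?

g^s mod p:
2494^2 = 6220036 ≡ 1464
2494^4 ≡ 1464^2 = 2143296 ≡ 2749
2494^8 ≡ 2749^2 = 7557001 ≡ 171
2494^16 ≡ 171^2 = 29241 ≡ 2609
2494^32 ≡ 2609^2 = 6806881 ≡ 2405
2494^64 ≡ 2405^2 = 5784025 ≡ 1552
2494^128 ≡ 1552^2 = 2408704 ≡ 1837
2494^256 ≡ 1837^2 = 3374569 ≡ 2292
2494^512 ≡ 2292^2 = 5253264 ≡ 102
676 = 512 + 128 + 32 + 4, so 2494^676 ≡ 102·1837·2405·2749 ≡ 56 (mod 3329)
R · y^e mod p:
1694^2 = 2869636 ≡ 38
1694^4 ≡ 38^2 = 1444
1694^8 ≡ 1444^2 = 2085136 ≡ 1182
1694^16 ≡ 1182^2 = 1397124 ≡ 2273
1694^32 ≡ 2273^2 = 5166529 ≡ 3250
1694^64 ≡ 3250^2 = 10562500 ≡ 2912
1694^128 ≡ 2912^2 = 8479744 ≡ 781
1694^256 ≡ 781^2 = 609961 ≡ 754
343 = 256 + 64 + 16 + 4 + 2 + 1, so 1694^343 ≡ 754·2912·2273·1444·38·1694 ≡ 393 (mod 3329)
1967·393 = 773031 ≡ 703 (mod 3329)
56 ≠ 703; the check fails.

invalid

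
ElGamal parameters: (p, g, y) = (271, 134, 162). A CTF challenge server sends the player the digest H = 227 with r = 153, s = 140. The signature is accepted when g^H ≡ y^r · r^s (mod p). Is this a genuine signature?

genuine

Left side g^H mod p:
134^2 = 17956 ≡ 70
134^4 ≡ 70^2 = 4900 ≡ 22
134^8 ≡ 22^2 = 484 ≡ 213
134^16 ≡ 213^2 = 45369 ≡ 112
134^32 ≡ 112^2 = 12544 ≡ 78
134^64 ≡ 78^2 = 6084 ≡ 122
134^128 ≡ 122^2 = 14884 ≡ 250
227 = 128 + 64 + 32 + 2 + 1, so 134^227 ≡ 250·122·78·70·134 ≡ 63 (mod 271)
Right side y^r · r^s mod p:
162^2 = 26244 ≡ 228
162^4 ≡ 228^2 = 51984 ≡ 223
162^8 ≡ 223^2 = 49729 ≡ 136
162^16 ≡ 136^2 = 18496 ≡ 68
162^32 ≡ 68^2 = 4624 ≡ 17
162^64 ≡ 17^2 = 289 ≡ 18
162^128 ≡ 18^2 = 324 ≡ 53
153 = 128 + 16 + 8 + 1, so 162^153 ≡ 53·68·136·162 ≡ 57 (mod 271)
153^2 = 23409 ≡ 103
153^4 ≡ 103^2 = 10609 ≡ 40
153^8 ≡ 40^2 = 1600 ≡ 245
153^16 ≡ 245^2 = 60025 ≡ 134
153^32 ≡ 134^2 = 17956 ≡ 70
153^64 ≡ 70^2 = 4900 ≡ 22
153^128 ≡ 22^2 = 484 ≡ 213
140 = 128 + 8 + 4, so 153^140 ≡ 213·245·40 ≡ 158 (mod 271)
57·158 = 9006 ≡ 63 (mod 271)
63 ≡ 63 (mod 271), so the signature is genuine.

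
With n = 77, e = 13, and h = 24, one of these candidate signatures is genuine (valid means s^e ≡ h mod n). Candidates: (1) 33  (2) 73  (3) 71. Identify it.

2

Candidate 1: Squares mod 77: 33^1≡33, 33^2≡11, 33^4≡44, 33^8≡11; 13 = 8 + 4 + 1, so 33^13 ≡ 11·44·33 ≡ 33 (mod 77)
Candidate 2: Squares mod 77: 73^1≡73, 73^2≡16, 73^4≡25, 73^8≡9; 13 = 8 + 4 + 1, so 73^13 ≡ 9·25·73 ≡ 24 (mod 77)
  → matches h = 24
Candidate 3: Squares mod 77: 71^1≡71, 71^2≡36, 71^4≡64, 71^8≡15; 13 = 8 + 4 + 1, so 71^13 ≡ 15·64·71 ≡ 15 (mod 77)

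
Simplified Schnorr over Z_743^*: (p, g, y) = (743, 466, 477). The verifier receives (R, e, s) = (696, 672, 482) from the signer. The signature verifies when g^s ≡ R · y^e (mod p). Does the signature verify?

does not verify

g^s mod p:
466^2 = 217156 ≡ 200
466^4 ≡ 200^2 = 40000 ≡ 621
466^8 ≡ 621^2 = 385641 ≡ 24
466^16 ≡ 24^2 = 576
466^32 ≡ 576^2 = 331776 ≡ 398
466^64 ≡ 398^2 = 158404 ≡ 145
466^128 ≡ 145^2 = 21025 ≡ 221
466^256 ≡ 221^2 = 48841 ≡ 546
482 = 256 + 128 + 64 + 32 + 2, so 466^482 ≡ 546·221·145·398·200 ≡ 72 (mod 743)
R · y^e mod p:
477^2 = 227529 ≡ 171
477^4 ≡ 171^2 = 29241 ≡ 264
477^8 ≡ 264^2 = 69696 ≡ 597
477^16 ≡ 597^2 = 356409 ≡ 512
477^32 ≡ 512^2 = 262144 ≡ 608
477^64 ≡ 608^2 = 369664 ≡ 393
477^128 ≡ 393^2 = 154449 ≡ 648
477^256 ≡ 648^2 = 419904 ≡ 109
477^512 ≡ 109^2 = 11881 ≡ 736
672 = 512 + 128 + 32, so 477^672 ≡ 736·648·608 ≡ 128 (mod 743)
696·128 = 89088 ≡ 671 (mod 743)
72 ≠ 671; the check fails.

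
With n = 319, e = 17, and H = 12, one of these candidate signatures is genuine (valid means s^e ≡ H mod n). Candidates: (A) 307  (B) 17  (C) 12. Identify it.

Candidate A: Squares mod 319: 307^1≡307, 307^2≡144, 307^4≡1, 307^8≡1, 307^16≡1; 17 = 16 + 1, so 307^17 ≡ 1·307 ≡ 307 (mod 319)
Candidate B: Squares mod 319: 17^1≡17, 17^2≡289, 17^4≡262, 17^8≡59, 17^16≡291; 17 = 16 + 1, so 17^17 ≡ 291·17 ≡ 162 (mod 319)
Candidate C: Squares mod 319: 12^1≡12, 12^2≡144, 12^4≡1, 12^8≡1, 12^16≡1; 17 = 16 + 1, so 12^17 ≡ 1·12 ≡ 12 (mod 319)
  → matches H = 12

C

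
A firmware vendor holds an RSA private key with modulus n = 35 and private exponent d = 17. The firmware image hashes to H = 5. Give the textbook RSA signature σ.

10

H^2 ≡ 5^2 = 25
H^4 ≡ 25^2 = 625 ≡ 30
H^8 ≡ 30^2 = 900 ≡ 25
H^16 ≡ 25^2 = 625 ≡ 30
17 = 16 + 1, so H^17 ≡ 30·5 ≡ 10 (mod 35)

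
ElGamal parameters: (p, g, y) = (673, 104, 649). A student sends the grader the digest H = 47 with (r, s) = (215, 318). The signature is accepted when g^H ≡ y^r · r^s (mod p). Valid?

Left side g^H mod p:
104^47 mod 673 = 446
Right side y^r · r^s mod p:
649^215 mod 673 = 89
215^318 mod 673 = 126
89·126 = 11214 ≡ 446 (mod 673)
446 ≡ 446 (mod 673), so the signature is genuine.

yes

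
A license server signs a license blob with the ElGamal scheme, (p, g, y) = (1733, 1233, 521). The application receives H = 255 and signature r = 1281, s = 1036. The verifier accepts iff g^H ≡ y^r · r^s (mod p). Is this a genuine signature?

genuine

Left side g^H mod p:
1233^2 = 1520289 ≡ 448
1233^4 ≡ 448^2 = 200704 ≡ 1409
1233^8 ≡ 1409^2 = 1985281 ≡ 996
1233^16 ≡ 996^2 = 992016 ≡ 740
1233^32 ≡ 740^2 = 547600 ≡ 1705
1233^64 ≡ 1705^2 = 2907025 ≡ 784
1233^128 ≡ 784^2 = 614656 ≡ 1174
255 = 128 + 64 + 32 + 16 + 8 + 4 + 2 + 1, so 1233^255 ≡ 1174·784·1705·740·996·1409·448·1233 ≡ 959 (mod 1733)
Right side y^r · r^s mod p:
521^2 = 271441 ≡ 1093
521^4 ≡ 1093^2 = 1194649 ≡ 612
521^8 ≡ 612^2 = 374544 ≡ 216
521^16 ≡ 216^2 = 46656 ≡ 1598
521^32 ≡ 1598^2 = 2553604 ≡ 895
521^64 ≡ 895^2 = 801025 ≡ 379
521^128 ≡ 379^2 = 143641 ≡ 1535
521^256 ≡ 1535^2 = 2356225 ≡ 1078
521^512 ≡ 1078^2 = 1162084 ≡ 974
521^1024 ≡ 974^2 = 948676 ≡ 725
1281 = 1024 + 256 + 1, so 521^1281 ≡ 725·1078·521 ≡ 137 (mod 1733)
1281^2 = 1640961 ≡ 1543
1281^4 ≡ 1543^2 = 2380849 ≡ 1440
1281^8 ≡ 1440^2 = 2073600 ≡ 932
1281^16 ≡ 932^2 = 868624 ≡ 391
1281^32 ≡ 391^2 = 152881 ≡ 377
1281^64 ≡ 377^2 = 142129 ≡ 23
1281^128 ≡ 23^2 = 529
1281^256 ≡ 529^2 = 279841 ≡ 828
1281^512 ≡ 828^2 = 685584 ≡ 1049
1281^1024 ≡ 1049^2 = 1100401 ≡ 1679
1036 = 1024 + 8 + 4, so 1281^1036 ≡ 1679·932·1440 ≡ 7 (mod 1733)
137·7 = 959 ≡ 959 (mod 1733)
959 ≡ 959 (mod 1733), so the signature is genuine.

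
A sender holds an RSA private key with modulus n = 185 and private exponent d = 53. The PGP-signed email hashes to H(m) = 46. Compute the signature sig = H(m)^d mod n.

(H(m))^2 ≡ 46^2 = 2116 ≡ 81
(H(m))^4 ≡ 81^2 = 6561 ≡ 86
(H(m))^8 ≡ 86^2 = 7396 ≡ 181
(H(m))^16 ≡ 181^2 = 32761 ≡ 16
(H(m))^32 ≡ 16^2 = 256 ≡ 71
53 = 32 + 16 + 4 + 1, so (H(m))^53 ≡ 71·16·86·46 ≡ 181 (mod 185)

181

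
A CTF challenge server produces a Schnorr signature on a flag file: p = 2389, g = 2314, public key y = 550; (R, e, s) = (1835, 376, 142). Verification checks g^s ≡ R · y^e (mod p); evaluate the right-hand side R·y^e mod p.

1029

550^376 mod 2389 = 1529
R · y^e ≡ 1835·1529 = 2805715 ≡ 1029 (mod 2389)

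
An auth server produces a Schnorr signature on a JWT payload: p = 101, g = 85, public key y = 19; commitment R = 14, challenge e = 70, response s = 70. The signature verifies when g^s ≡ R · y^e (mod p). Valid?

g^s mod p:
85^2 = 7225 ≡ 54
85^4 ≡ 54^2 = 2916 ≡ 88
85^8 ≡ 88^2 = 7744 ≡ 68
85^16 ≡ 68^2 = 4624 ≡ 79
85^32 ≡ 79^2 = 6241 ≡ 80
85^64 ≡ 80^2 = 6400 ≡ 37
70 = 64 + 4 + 2, so 85^70 ≡ 37·88·54 ≡ 84 (mod 101)
R · y^e mod p:
19^2 = 361 ≡ 58
19^4 ≡ 58^2 = 3364 ≡ 31
19^8 ≡ 31^2 = 961 ≡ 52
19^16 ≡ 52^2 = 2704 ≡ 78
19^32 ≡ 78^2 = 6084 ≡ 24
19^64 ≡ 24^2 = 576 ≡ 71
70 = 64 + 4 + 2, so 19^70 ≡ 71·31·58 ≡ 95 (mod 101)
14·95 = 1330 ≡ 17 (mod 101)
84 ≠ 17; the check fails.

no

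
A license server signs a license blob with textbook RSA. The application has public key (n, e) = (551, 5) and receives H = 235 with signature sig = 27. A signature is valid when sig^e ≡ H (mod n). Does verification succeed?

sig^2 ≡ 27^2 = 729 ≡ 178
sig^4 ≡ 178^2 = 31684 ≡ 277
5 = 4 + 1, so sig^5 ≡ 277·27 ≡ 316 (mod 551)
316 ≠ 235, so verification fails.

fails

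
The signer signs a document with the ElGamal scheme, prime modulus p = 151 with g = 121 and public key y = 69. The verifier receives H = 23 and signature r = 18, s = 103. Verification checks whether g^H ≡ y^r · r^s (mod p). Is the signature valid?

Left side g^H mod p:
121^2 = 14641 ≡ 145
121^4 ≡ 145^2 = 21025 ≡ 36
121^8 ≡ 36^2 = 1296 ≡ 88
121^16 ≡ 88^2 = 7744 ≡ 43
23 = 16 + 4 + 2 + 1, so 121^23 ≡ 43·36·145·121 ≡ 45 (mod 151)
Right side y^r · r^s mod p:
69^2 = 4761 ≡ 80
69^4 ≡ 80^2 = 6400 ≡ 58
69^8 ≡ 58^2 = 3364 ≡ 42
69^16 ≡ 42^2 = 1764 ≡ 103
18 = 16 + 2, so 69^18 ≡ 103·80 ≡ 86 (mod 151)
18^2 = 324 ≡ 22
18^4 ≡ 22^2 = 484 ≡ 31
18^8 ≡ 31^2 = 961 ≡ 55
18^16 ≡ 55^2 = 3025 ≡ 5
18^32 ≡ 5^2 = 25
18^64 ≡ 25^2 = 625 ≡ 21
103 = 64 + 32 + 4 + 2 + 1, so 18^103 ≡ 21·25·31·22·18 ≡ 69 (mod 151)
86·69 = 5934 ≡ 45 (mod 151)
45 ≡ 45 (mod 151), so the signature is genuine.

valid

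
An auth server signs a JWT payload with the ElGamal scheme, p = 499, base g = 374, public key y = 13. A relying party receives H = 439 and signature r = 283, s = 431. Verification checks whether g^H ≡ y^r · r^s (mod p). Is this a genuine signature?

forged

Left side g^H mod p:
374^2 = 139876 ≡ 156
374^4 ≡ 156^2 = 24336 ≡ 384
374^8 ≡ 384^2 = 147456 ≡ 251
374^16 ≡ 251^2 = 63001 ≡ 127
374^32 ≡ 127^2 = 16129 ≡ 161
374^64 ≡ 161^2 = 25921 ≡ 472
374^128 ≡ 472^2 = 222784 ≡ 230
374^256 ≡ 230^2 = 52900 ≡ 6
439 = 256 + 128 + 32 + 16 + 4 + 2 + 1, so 374^439 ≡ 6·230·161·127·384·156·374 ≡ 59 (mod 499)
Right side y^r · r^s mod p:
13^2 = 169
13^4 ≡ 169^2 = 28561 ≡ 118
13^8 ≡ 118^2 = 13924 ≡ 451
13^16 ≡ 451^2 = 203401 ≡ 308
13^32 ≡ 308^2 = 94864 ≡ 54
13^64 ≡ 54^2 = 2916 ≡ 421
13^128 ≡ 421^2 = 177241 ≡ 96
13^256 ≡ 96^2 = 9216 ≡ 234
283 = 256 + 16 + 8 + 2 + 1, so 13^283 ≡ 234·308·451·169·13 ≡ 355 (mod 499)
283^2 = 80089 ≡ 249
283^4 ≡ 249^2 = 62001 ≡ 125
283^8 ≡ 125^2 = 15625 ≡ 156
283^16 ≡ 156^2 = 24336 ≡ 384
283^32 ≡ 384^2 = 147456 ≡ 251
283^64 ≡ 251^2 = 63001 ≡ 127
283^128 ≡ 127^2 = 16129 ≡ 161
283^256 ≡ 161^2 = 25921 ≡ 472
431 = 256 + 128 + 32 + 8 + 4 + 2 + 1, so 283^431 ≡ 472·161·251·156·125·249·283 ≡ 115 (mod 499)
355·115 = 40825 ≡ 406 (mod 499)
59 ≠ 406, so verification fails.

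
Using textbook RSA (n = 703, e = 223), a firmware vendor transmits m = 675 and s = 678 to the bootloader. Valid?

yes

s^223 mod 703 = 675
s^223 mod 703 = 675 matches m.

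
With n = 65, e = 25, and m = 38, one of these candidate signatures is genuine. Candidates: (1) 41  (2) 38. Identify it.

Candidate 1: 41^2 = 1681 ≡ 56; 41^4 ≡ 56^2 = 3136 ≡ 16; 41^8 ≡ 16^2 = 256 ≡ 61; 41^16 ≡ 61^2 = 3721 ≡ 16; 25 = 16 + 8 + 1, so 41^25 ≡ 16·61·41 ≡ 41 (mod 65)
Candidate 2: 38^2 = 1444 ≡ 14; 38^4 ≡ 14^2 = 196 ≡ 1; 38^8 ≡ 1^2 = 1; 38^16 ≡ 1^2 = 1; 25 = 16 + 8 + 1, so 38^25 ≡ 1·1·38 ≡ 38 (mod 65)
  → matches m = 38

2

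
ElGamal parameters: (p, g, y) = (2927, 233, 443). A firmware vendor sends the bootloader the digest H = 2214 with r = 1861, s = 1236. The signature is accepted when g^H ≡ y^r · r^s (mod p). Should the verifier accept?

accept

Left side g^H mod p:
233^2214 mod 2927 = 1936
Right side y^r · r^s mod p:
443^1861 mod 2927 = 2807
1861^1236 mod 2927 = 179
2807·179 = 502453 ≡ 1936 (mod 2927)
1936 ≡ 1936 (mod 2927), so the signature is genuine.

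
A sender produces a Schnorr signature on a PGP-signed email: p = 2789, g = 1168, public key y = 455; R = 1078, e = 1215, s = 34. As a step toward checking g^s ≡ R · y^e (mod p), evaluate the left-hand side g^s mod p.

93

1168^2 = 1364224 ≡ 403
1168^4 ≡ 403^2 = 162409 ≡ 647
1168^8 ≡ 647^2 = 418609 ≡ 259
1168^16 ≡ 259^2 = 67081 ≡ 145
1168^32 ≡ 145^2 = 21025 ≡ 1502
34 = 32 + 2, so 1168^34 ≡ 1502·403 ≡ 93 (mod 2789)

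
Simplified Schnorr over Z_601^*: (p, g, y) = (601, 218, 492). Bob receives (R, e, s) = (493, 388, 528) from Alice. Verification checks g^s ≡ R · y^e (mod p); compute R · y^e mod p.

492^388 mod 601 = 150
R · y^e ≡ 493·150 = 73950 ≡ 27 (mod 601)

27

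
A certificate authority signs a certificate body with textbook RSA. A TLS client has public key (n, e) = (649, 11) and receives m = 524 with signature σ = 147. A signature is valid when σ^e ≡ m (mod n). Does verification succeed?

fails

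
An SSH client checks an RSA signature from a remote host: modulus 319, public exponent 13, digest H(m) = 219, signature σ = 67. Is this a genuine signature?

forged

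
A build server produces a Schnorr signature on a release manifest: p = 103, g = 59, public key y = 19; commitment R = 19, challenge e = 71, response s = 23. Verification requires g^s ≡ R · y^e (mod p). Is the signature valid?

g^s mod p:
59^2 = 3481 ≡ 82
59^4 ≡ 82^2 = 6724 ≡ 29
59^8 ≡ 29^2 = 841 ≡ 17
59^16 ≡ 17^2 = 289 ≡ 83
23 = 16 + 4 + 2 + 1, so 59^23 ≡ 83·29·82·59 ≡ 92 (mod 103)
R · y^e mod p:
19^2 = 361 ≡ 52
19^4 ≡ 52^2 = 2704 ≡ 26
19^8 ≡ 26^2 = 676 ≡ 58
19^16 ≡ 58^2 = 3364 ≡ 68
19^32 ≡ 68^2 = 4624 ≡ 92
19^64 ≡ 92^2 = 8464 ≡ 18
71 = 64 + 4 + 2 + 1, so 19^71 ≡ 18·26·52·19 ≡ 17 (mod 103)
19·17 = 323 ≡ 14 (mod 103)
92 ≠ 14; the check fails.

invalid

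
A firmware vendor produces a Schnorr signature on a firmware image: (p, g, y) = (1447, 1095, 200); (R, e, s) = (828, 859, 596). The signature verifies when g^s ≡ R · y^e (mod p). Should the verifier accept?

reject

g^s mod p:
Squares mod 1447: 1095^1≡1095, 1095^2≡909, 1095^4≡44, 1095^8≡489, 1095^16≡366, 1095^32≡832, 1095^64≡558, 1095^128≡259, 1095^256≡519, 1095^512≡219
596 = 512 + 64 + 16 + 4, so 1095^596 ≡ 219·558·366·44 ≡ 750 (mod 1447)
R · y^e mod p:
Squares mod 1447: 200^1≡200, 200^2≡931, 200^4≡8, 200^8≡64, 200^16≡1202, 200^32≡698, 200^64≡1012, 200^128≡1115, 200^256≡252, 200^512≡1283
859 = 512 + 256 + 64 + 16 + 8 + 2 + 1, so 200^859 ≡ 1283·252·1012·1202·64·931·200 ≡ 457 (mod 1447)
828·457 = 378396 ≡ 729 (mod 1447)
750 ≠ 729; the check fails.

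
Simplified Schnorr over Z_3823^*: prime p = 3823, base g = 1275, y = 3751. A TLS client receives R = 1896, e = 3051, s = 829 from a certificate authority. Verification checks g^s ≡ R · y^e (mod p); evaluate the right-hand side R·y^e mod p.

3150

3751^2 = 14070001 ≡ 1361
3751^4 ≡ 1361^2 = 1852321 ≡ 1989
3751^8 ≡ 1989^2 = 3956121 ≡ 3139
3751^16 ≡ 3139^2 = 9853321 ≡ 1450
3751^32 ≡ 1450^2 = 2102500 ≡ 3673
3751^64 ≡ 3673^2 = 13490929 ≡ 3385
3751^128 ≡ 3385^2 = 11458225 ≡ 694
3751^256 ≡ 694^2 = 481636 ≡ 3761
3751^512 ≡ 3761^2 = 14145121 ≡ 21
3751^1024 ≡ 21^2 = 441
3751^2048 ≡ 441^2 = 194481 ≡ 3331
3051 = 2048 + 512 + 256 + 128 + 64 + 32 + 8 + 2 + 1, so 3751^3051 ≡ 3331·21·3761·694·3385·3673·3139·1361·3751 ≡ 1030 (mod 3823)
R · y^e ≡ 1896·1030 = 1952880 ≡ 3150 (mod 3823)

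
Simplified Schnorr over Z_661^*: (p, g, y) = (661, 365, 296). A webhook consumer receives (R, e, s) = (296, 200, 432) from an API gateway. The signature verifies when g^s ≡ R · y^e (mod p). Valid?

yes

g^s mod p:
365^432 mod 661 = 1
R · y^e mod p:
296^200 mod 661 = 364
296·364 = 107744 ≡ 1 (mod 661)
1 ≡ 1 (mod 661); signature holds.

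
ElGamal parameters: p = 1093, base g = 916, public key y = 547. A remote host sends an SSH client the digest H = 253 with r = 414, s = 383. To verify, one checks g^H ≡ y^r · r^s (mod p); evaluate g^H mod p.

Squares mod 1093: 916^1≡916, 916^2≡725, 916^4≡985, 916^8≡734, 916^16≡1000, 916^32≡998, 916^64≡281, 916^128≡265
253 = 128 + 64 + 32 + 16 + 8 + 4 + 1, so 916^253 ≡ 265·281·998·1000·734·985·916 ≡ 1085 (mod 1093)

1085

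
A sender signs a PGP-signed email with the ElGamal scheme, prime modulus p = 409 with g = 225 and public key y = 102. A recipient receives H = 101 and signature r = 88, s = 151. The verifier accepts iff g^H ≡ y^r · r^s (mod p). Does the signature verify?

Left side g^H mod p:
Squares mod 409: 225^1≡225, 225^2≡318, 225^4≡101, 225^8≡385, 225^16≡167, 225^32≡77, 225^64≡203
101 = 64 + 32 + 4 + 1, so 225^101 ≡ 203·77·101·225 ≡ 20 (mod 409)
Right side y^r · r^s mod p:
Squares mod 409: 102^1≡102, 102^2≡179, 102^4≡139, 102^8≡98, 102^16≡197, 102^32≡363, 102^64≡71
88 = 64 + 16 + 8, so 102^88 ≡ 71·197·98 ≡ 167 (mod 409)
Squares mod 409: 88^1≡88, 88^2≡382, 88^4≡320, 88^8≡150, 88^16≡5, 88^32≡25, 88^64≡216, 88^128≡30
151 = 128 + 16 + 4 + 2 + 1, so 88^151 ≡ 30·5·320·382·88 ≡ 14 (mod 409)
167·14 = 2338 ≡ 293 (mod 409)
20 ≠ 293, so verification fails.

does not verify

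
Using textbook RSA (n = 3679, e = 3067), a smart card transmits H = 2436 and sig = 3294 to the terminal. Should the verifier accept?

reject

Squares mod 3679: sig^1≡3294, sig^2≡1065, sig^4≡1093, sig^8≡2653, sig^16≡482, sig^32≡547, sig^64≡1210, sig^128≡3537, sig^256≡1769, sig^512≡2211, sig^1024≡2809, sig^2048≡2705
3067 = 2048 + 512 + 256 + 128 + 64 + 32 + 16 + 8 + 2 + 1, so sig^3067 ≡ 2705·2211·1769·3537·1210·547·482·2653·1065·3294 ≡ 1243 (mod 3679)
sig^3067 mod 3679 = 1243, but H = 2436.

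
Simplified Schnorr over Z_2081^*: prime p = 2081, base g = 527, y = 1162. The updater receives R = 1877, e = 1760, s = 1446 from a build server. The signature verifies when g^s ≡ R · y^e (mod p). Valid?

g^s mod p:
527^2 = 277729 ≡ 956
527^4 ≡ 956^2 = 913936 ≡ 377
527^8 ≡ 377^2 = 142129 ≡ 621
527^16 ≡ 621^2 = 385641 ≡ 656
527^32 ≡ 656^2 = 430336 ≡ 1650
527^64 ≡ 1650^2 = 2722500 ≡ 552
527^128 ≡ 552^2 = 304704 ≡ 878
527^256 ≡ 878^2 = 770884 ≡ 914
527^512 ≡ 914^2 = 835396 ≡ 915
527^1024 ≡ 915^2 = 837225 ≡ 663
1446 = 1024 + 256 + 128 + 32 + 4 + 2, so 527^1446 ≡ 663·914·878·1650·377·956 ≡ 344 (mod 2081)
R · y^e mod p:
1162^2 = 1350244 ≡ 1756
1162^4 ≡ 1756^2 = 3083536 ≡ 1575
1162^8 ≡ 1575^2 = 2480625 ≡ 73
1162^16 ≡ 73^2 = 5329 ≡ 1167
1162^32 ≡ 1167^2 = 1361889 ≡ 915
1162^64 ≡ 915^2 = 837225 ≡ 663
1162^128 ≡ 663^2 = 439569 ≡ 478
1162^256 ≡ 478^2 = 228484 ≡ 1655
1162^512 ≡ 1655^2 = 2739025 ≡ 429
1162^1024 ≡ 429^2 = 184041 ≡ 913
1760 = 1024 + 512 + 128 + 64 + 32, so 1162^1760 ≡ 913·429·478·663·915 ≡ 2063 (mod 2081)
1877·2063 = 3872251 ≡ 1591 (mod 2081)
344 ≠ 1591; the check fails.

no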